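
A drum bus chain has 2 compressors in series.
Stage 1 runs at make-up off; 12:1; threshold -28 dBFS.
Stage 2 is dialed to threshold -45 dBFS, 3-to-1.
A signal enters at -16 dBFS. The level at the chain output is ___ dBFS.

-39 dBFS

Stage 1: 12 dB above -28 dBFS, reduced 12:1 to 1 dB above → -27 dBFS.
Stage 2: overshoot 18 dB → 18/3 = 6 dB → -39 dBFS.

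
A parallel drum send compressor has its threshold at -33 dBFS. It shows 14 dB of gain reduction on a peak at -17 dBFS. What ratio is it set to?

8:1

Input overshoot = -17 − (-33) = 16 dB.
Output overshoot = 16 − 14 = 2 dB.
Ratio = input overshoot / output overshoot = 16 / 2 = 8.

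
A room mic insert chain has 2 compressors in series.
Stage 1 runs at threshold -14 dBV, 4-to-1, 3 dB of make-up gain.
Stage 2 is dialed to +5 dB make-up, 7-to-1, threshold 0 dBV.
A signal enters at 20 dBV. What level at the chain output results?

2.5 dBV

Stage 1: overshoot 34 dB → 34/4 = 8.5 dB → -5.5 dBV; +3 dB make-up → -2.5 dBV.
Stage 2: -2.5 dBV is at or below the 0 dBV threshold — no compression; make-up brings it to 2.5 dBV.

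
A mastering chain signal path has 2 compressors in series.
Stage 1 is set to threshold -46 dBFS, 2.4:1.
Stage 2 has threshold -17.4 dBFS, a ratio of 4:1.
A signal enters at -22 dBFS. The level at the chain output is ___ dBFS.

Stage 1: 24 dB above -46 dBFS, reduced 2.4:1 to 10 dB above → -36 dBFS.
Stage 2: -36 dBFS ≤ -17.4 dBFS, so stage 2 doesn't engage; output -36 dBFS.

-36 dBFS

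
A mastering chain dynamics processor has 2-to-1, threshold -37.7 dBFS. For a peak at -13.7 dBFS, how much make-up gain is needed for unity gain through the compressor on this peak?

12 dB

Without make-up, output = threshold + overshoot/2 = -37.7 + 12 = -25.7 dBFS.
Gap to target: 12 dB.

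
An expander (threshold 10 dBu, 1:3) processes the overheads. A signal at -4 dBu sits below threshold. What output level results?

Below threshold, a 1:3 expander applies gain = (3−1)×(T − x) of attenuation.
(3−1) × 14 = 28 dB, so output = -4 − 28 = -32 dBu.

-32 dBu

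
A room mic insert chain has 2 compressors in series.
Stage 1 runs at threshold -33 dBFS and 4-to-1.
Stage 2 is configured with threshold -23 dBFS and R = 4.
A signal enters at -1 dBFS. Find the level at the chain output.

-25 dBFS

Stage 1: overshoot 32 dB → 32/4 = 8 dB → -25 dBFS.
Stage 2: -25 dBFS ≤ -23 dBFS, so stage 2 doesn't engage; output -25 dBFS.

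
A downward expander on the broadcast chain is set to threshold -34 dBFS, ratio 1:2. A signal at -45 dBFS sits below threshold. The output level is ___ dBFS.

Below threshold, a 1:2 expander applies gain = (2−1)×(T − x) of attenuation.
(2−1) × 11 = 11 dB, so output = -45 − 11 = -56 dBFS.

-56 dBFS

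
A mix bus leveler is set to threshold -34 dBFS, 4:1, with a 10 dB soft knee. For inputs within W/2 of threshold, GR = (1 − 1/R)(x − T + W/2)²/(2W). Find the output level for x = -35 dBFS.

x − T + W/2 = -35 − (-34) + 5 = 4.
GR = (1 − 1/4) × 4² / 20 = 0.75 × 16 / 20 = 0.6 dB.
Output = -35 − 0.6 = -35.6 dBFS.

-35.6 dBFS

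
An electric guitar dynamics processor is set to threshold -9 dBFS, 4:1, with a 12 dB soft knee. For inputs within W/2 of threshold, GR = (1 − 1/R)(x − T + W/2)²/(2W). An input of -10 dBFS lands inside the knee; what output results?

x − T + W/2 = -10 − (-9) + 6 = 5.
GR = (1 − 1/4) × 5² / 24 = 0.75 × 25 / 24 = 0.78125 dB.
Output = -10 − 0.78125 = -10.78125 dBFS.

-10.78125 dBFS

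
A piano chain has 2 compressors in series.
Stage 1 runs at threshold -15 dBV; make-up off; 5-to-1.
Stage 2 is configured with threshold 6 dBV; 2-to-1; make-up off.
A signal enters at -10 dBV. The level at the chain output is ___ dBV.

Stage 1: overshoot 5 dB → 5/5 = 1 dB → -14 dBV.
Stage 2: -14 dBV is at or below the 6 dBV threshold — no compression; output -14 dBV.

-14 dBV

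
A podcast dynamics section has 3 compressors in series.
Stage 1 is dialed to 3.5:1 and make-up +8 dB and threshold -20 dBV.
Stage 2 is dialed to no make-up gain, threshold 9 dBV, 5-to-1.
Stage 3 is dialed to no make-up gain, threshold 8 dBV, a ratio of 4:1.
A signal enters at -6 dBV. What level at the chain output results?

Stage 1: overshoot 14 dB → 14/3.5 = 4 dB → -16 dBV; +8 dB make-up → -8 dBV.
Stage 2: -8 dBV is at or below the 9 dBV threshold — no compression; output -8 dBV.
Stage 3: below threshold (-8 ≤ 8); passes unchanged; output -8 dBV.

-8 dBV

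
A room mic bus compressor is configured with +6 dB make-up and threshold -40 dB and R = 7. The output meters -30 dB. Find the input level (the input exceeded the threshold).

-12 dB

Remove make-up: -30 − 6 = -36 dB.
Post-compression overshoot = -36 − (-40) = 4 dB.
Before 7:1 compression the overshoot was 4 × 7 = 28 dB, so input = -40 + 28 = -12 dB.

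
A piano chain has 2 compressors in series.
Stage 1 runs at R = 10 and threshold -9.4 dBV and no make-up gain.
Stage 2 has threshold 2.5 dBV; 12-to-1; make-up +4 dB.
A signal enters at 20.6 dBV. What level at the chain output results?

Stage 1: 30 dB above -9.4 dBV, reduced 10:1 to 3 dB above → -6.4 dBV.
Stage 2: below threshold (-6.4 ≤ 2.5); passes unchanged; make-up brings it to -2.4 dBV.

-2.4 dBV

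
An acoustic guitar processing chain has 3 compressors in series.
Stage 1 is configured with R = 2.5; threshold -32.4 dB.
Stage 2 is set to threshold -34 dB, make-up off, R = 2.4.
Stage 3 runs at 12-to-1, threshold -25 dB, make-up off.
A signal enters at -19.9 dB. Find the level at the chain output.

Stage 1: -19.9 dB is 12.5 dB over -32.4 dB; at 2.5:1 that becomes 5 dB over, giving -27.4 dB.
Stage 2: 6.6 dB above -34 dB, reduced 2.4:1 to 2.75 dB above → -31.25 dB.
Stage 3: -31.25 dB ≤ -25 dB, so stage 3 doesn't engage; output -31.25 dB.

-31.25 dB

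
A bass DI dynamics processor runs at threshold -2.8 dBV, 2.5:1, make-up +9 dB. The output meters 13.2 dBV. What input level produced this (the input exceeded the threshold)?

14.7 dBV

Before make-up, the level was 13.2 − 9 = 4.2 dBV.
Post-compression overshoot = 4.2 − (-2.8) = 7 dB.
Before 2.5:1 compression the overshoot was 7 × 2.5 = 17.5 dB, so input = -2.8 + 17.5 = 14.7 dBV.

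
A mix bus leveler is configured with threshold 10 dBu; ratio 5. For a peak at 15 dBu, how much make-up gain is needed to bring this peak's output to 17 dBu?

6 dB

The peak compresses to 10 + 5/5 = 11 dBu.
To reach 17 dBu requires 17 − 11 = 6 dB of make-up.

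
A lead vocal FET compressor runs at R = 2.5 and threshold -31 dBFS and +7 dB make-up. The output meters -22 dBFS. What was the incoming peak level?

-26 dBFS

Stripping the +7 dB make-up gives -29 dBFS at the gain stage.
The compressed level sits -29 − (-31) = 2 dB over threshold.
Input overshoot = R × output overshoot = 5 dB → input = -31 + 5 = -26 dBFS.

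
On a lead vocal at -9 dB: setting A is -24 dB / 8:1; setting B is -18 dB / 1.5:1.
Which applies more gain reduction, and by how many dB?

A, by 10.125 dB

A: GR = 15 − 15/8 = 13.125 dB.
B: GR = 9 − 9/1.5 = 3 dB.
A reduces 10.125 dB more.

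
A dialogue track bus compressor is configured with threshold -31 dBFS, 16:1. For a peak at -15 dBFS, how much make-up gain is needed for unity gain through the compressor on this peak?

Without make-up, output = threshold + overshoot/16 = -31 + 1 = -30 dBFS.
Gap to target: 15 dB.

15 dB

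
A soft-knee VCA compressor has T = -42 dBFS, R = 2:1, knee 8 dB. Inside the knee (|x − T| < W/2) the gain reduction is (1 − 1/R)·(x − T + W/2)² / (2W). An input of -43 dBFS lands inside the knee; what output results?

x − T + W/2 = -43 − (-42) + 4 = 3.
GR = (1 − 1/2) × 3² / 16 = 0.5 × 9 / 16 = 0.28125 dB.
Output = -43 − 0.28125 = -43.28125 dBFS.

-43.28125 dBFS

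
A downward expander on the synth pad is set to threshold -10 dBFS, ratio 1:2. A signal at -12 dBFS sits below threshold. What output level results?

The input is 2 dB below the -10 dBFS threshold.
A 1:2 expander multiplies undershoot by 2: 2 × 2 = 4 dB below threshold.
Output = -10 − 4 = -14 dBFS.

-14 dBFS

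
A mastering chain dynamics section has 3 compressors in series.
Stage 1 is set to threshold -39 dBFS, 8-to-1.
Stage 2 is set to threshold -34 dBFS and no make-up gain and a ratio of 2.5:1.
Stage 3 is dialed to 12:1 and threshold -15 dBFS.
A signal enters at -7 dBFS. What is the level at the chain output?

-35 dBFS

Stage 1: 32 dB above -39 dBFS, reduced 8:1 to 4 dB above → -35 dBFS.
Stage 2: -35 dBFS ≤ -34 dBFS, so stage 2 doesn't engage; output -35 dBFS.
Stage 3: -35 dBFS ≤ -15 dBFS, so stage 3 doesn't engage; output -35 dBFS.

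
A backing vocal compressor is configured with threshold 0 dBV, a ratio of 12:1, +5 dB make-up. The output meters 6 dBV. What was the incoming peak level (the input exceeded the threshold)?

Before make-up, the level was 6 − 5 = 1 dBV.
Post-compression overshoot = 1 − 0 = 1 dB.
Before 12:1 compression the overshoot was 1 × 12 = 12 dB, so input = 0 + 12 = 12 dBV.

12 dBV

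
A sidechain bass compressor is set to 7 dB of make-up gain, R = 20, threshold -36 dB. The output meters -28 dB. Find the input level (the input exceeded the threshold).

Remove make-up: -28 − 7 = -35 dB.
The compressed level sits -35 − (-36) = 1 dB over threshold.
Undo the ratio: input overshoot = 1 × 20 = 20 dB, giving input = -16 dB.

-16 dB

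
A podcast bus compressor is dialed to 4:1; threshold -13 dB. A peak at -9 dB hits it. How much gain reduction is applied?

-9 dB exceeds the threshold by 4 dB.
A 4:1 ratio leaves 1 dB of that excess.
Gain reduction = 4 − 1 = 3 dB.

3 dB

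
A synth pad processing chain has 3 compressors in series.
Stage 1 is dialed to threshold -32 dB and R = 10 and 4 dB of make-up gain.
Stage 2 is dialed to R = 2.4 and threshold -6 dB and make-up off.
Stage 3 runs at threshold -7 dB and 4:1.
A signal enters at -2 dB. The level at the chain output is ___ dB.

-25 dB

Stage 1: 30 dB above -32 dB, reduced 10:1 to 3 dB above → -29 dB; +4 dB make-up → -25 dB.
Stage 2: -25 dB is at or below the -6 dB threshold — no compression; output -25 dB.
Stage 3: -25 dB is at or below the -7 dB threshold — no compression; output -25 dB.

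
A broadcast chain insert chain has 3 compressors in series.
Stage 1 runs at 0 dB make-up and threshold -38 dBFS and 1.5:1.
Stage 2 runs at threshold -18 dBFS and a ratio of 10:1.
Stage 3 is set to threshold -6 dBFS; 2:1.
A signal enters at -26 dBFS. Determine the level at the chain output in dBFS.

-30 dBFS

Stage 1: -26 dBFS is 12 dB over -38 dBFS; at 1.5:1 that becomes 8 dB over, giving -30 dBFS.
Stage 2: -30 dBFS is at or below the -18 dBFS threshold — no compression; output -30 dBFS.
Stage 3: -30 dBFS ≤ -6 dBFS, so stage 3 doesn't engage; output -30 dBFS.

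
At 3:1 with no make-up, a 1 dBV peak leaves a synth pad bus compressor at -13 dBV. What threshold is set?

Let T be the threshold. Output overshoot = (input overshoot)/R, so -13 − T = (1 − T)/3.
3·(-13 − T) = 1 − T → 2·T = -39 − 1 = -40.
T = -40/2 = -20 dBV.

-20 dBV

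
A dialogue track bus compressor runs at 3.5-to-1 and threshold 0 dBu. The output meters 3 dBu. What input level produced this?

10.5 dBu

Post-compression overshoot = 3 − 0 = 3 dB.
Before 3.5:1 compression the overshoot was 3 × 3.5 = 10.5 dB, so input = 0 + 10.5 = 10.5 dBu.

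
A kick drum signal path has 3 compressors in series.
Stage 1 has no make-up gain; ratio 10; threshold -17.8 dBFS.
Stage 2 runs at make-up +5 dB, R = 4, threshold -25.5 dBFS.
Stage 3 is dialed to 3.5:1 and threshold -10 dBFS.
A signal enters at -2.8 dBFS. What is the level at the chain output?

-18.2 dBFS

Stage 1: -2.8 dBFS is 15 dB over -17.8 dBFS; at 10:1 that becomes 1.5 dB over, giving -16.3 dBFS.
Stage 2: 9.2 dB above -25.5 dBFS, reduced 4:1 to 2.3 dB above → -23.2 dBFS; +5 dB make-up → -18.2 dBFS.
Stage 3: -18.2 dBFS ≤ -10 dBFS, so stage 3 doesn't engage; output -18.2 dBFS.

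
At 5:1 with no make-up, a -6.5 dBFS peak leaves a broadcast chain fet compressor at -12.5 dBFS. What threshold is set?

-14 dBFS

Gain reduction = -6.5 − (-12.5) = 6 dB; output overshoot = GR / (R − 1) = 6 / 4 = 1.5 dB.
Threshold = output − output overshoot = -12.5 − 1.5 = -14 dBFS.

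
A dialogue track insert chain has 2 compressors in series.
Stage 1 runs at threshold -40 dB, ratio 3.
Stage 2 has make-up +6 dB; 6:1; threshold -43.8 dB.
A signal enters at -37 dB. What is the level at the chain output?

-37 dB

Stage 1: overshoot 3 dB → 3/3 = 1 dB → -39 dB.
Stage 2: overshoot 4.8 dB → 4.8/6 = 0.8 dB → -43 dB; +6 dB make-up → -37 dB.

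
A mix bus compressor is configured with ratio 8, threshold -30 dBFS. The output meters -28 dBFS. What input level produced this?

-14 dBFS

The compressed level sits -28 − (-30) = 2 dB over threshold.
Undo the ratio: input overshoot = 2 × 8 = 16 dB, giving input = -14 dBFS.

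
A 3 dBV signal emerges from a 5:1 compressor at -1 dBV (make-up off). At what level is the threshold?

-2 dBV

Gain reduction = 3 − (-1) = 4 dB; output overshoot = GR / (R − 1) = 4 / 4 = 1 dB.
Threshold = output − output overshoot = -1 − 1 = -2 dBV.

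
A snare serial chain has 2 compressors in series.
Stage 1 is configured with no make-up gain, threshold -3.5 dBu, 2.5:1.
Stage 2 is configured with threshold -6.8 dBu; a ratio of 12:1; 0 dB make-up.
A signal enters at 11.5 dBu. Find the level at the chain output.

-6.025 dBu

Stage 1: 11.5 dBu is 15 dB over -3.5 dBu; at 2.5:1 that becomes 6 dB over, giving 2.5 dBu.
Stage 2: overshoot 9.3 dB → 9.3/12 = 0.775 dB → -6.025 dBu.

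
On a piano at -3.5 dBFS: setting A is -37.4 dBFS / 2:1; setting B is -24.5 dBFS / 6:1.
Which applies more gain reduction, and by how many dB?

A: GR = 33.9 − 33.9/2 = 16.95 dB.
B: GR = 21 − 21/6 = 17.5 dB.
Difference: 0.55 dB in favour of B.

B, by 0.55 dB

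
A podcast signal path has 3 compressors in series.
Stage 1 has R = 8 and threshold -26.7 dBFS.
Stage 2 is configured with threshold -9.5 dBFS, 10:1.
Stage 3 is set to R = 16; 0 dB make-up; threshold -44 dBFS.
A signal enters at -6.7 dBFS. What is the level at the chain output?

Stage 1: -6.7 dBFS is 20 dB over -26.7 dBFS; at 8:1 that becomes 2.5 dB over, giving -24.2 dBFS.
Stage 2: below threshold (-24.2 ≤ -9.5); passes unchanged; output -24.2 dBFS.
Stage 3: overshoot 19.8 dB → 19.8/16 = 1.2375 dB → -42.7625 dBFS.

-42.7625 dBFS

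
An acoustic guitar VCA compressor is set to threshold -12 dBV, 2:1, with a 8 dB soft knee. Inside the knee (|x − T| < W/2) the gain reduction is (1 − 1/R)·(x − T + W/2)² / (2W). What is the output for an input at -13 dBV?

x − T + W/2 = -13 − (-12) + 4 = 3.
GR = (1 − 1/2) × 3² / 16 = 0.5 × 9 / 16 = 0.28125 dB.
Output = -13 − 0.28125 = -13.28125 dBV.

-13.28125 dBV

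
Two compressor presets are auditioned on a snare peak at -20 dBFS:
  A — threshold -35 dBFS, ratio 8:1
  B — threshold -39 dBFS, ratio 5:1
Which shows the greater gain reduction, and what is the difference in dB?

B, by 2.075 dB

A: overshoot 15 dB → output overshoot 1.875 dB → GR 13.125 dB.
B: overshoot 19 dB → output overshoot 3.8 dB → GR 15.2 dB.
B applies 2.075 dB more gain reduction.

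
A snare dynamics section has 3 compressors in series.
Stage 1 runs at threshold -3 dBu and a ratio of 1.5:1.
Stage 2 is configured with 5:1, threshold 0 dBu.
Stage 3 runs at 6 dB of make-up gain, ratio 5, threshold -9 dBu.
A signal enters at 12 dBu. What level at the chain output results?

-0.92 dBu

Stage 1: overshoot 15 dB → 15/1.5 = 10 dB → 7 dBu.
Stage 2: overshoot 7 dB → 7/5 = 1.4 dB → 1.4 dBu.
Stage 3: overshoot 10.4 dB → 10.4/5 = 2.08 dB → -6.92 dBu; +6 dB make-up → -0.92 dBu.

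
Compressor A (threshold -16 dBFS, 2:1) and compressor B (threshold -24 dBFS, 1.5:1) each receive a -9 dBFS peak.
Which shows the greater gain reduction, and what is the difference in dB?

B, by 1.5 dB

A: overshoot 7 dB → output overshoot 3.5 dB → GR 3.5 dB.
B: overshoot 15 dB → output overshoot 10 dB → GR 5 dB.
B reduces 1.5 dB more.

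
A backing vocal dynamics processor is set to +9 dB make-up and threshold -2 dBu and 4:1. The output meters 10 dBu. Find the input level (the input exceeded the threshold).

10 dBu

Remove make-up: 10 − 9 = 1 dBu.
That's 3 dB above the -2 dBu threshold.
Undo the ratio: input overshoot = 3 × 4 = 12 dB, giving input = 10 dBu.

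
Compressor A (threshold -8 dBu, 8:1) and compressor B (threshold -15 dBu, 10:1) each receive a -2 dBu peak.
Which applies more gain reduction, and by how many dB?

A: GR = 6 − 6/8 = 5.25 dB.
B: GR = 13 − 13/10 = 11.7 dB.
B applies 6.45 dB more gain reduction.

B, by 6.45 dB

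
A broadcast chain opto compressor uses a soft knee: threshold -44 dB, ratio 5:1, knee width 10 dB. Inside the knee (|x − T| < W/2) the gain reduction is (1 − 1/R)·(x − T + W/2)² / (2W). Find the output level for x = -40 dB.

-43.24 dB

x − T + W/2 = -40 − (-44) + 5 = 9.
GR = (1 − 1/5) × 9² / 20 = 0.8 × 81 / 20 = 3.24 dB.
Output = -40 − 3.24 = -43.24 dB.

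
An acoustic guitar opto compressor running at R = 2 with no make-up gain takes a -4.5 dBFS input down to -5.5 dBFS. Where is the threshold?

Let T be the threshold. Output overshoot = (input overshoot)/R, so -5.5 − T = (-4.5 − T)/2.
2·(-5.5 − T) = -4.5 − T → 1·T = -11 − (-4.5) = -6.5.
T = -6.5/1 = -6.5 dBFS.

-6.5 dBFS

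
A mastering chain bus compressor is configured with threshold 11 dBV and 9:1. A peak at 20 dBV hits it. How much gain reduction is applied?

8 dB

Overshoot = 20 − 11 = 9 dB.
A 9:1 ratio leaves 1 dB of that excess.
Gain reduction = 9 − 1 = 8 dB.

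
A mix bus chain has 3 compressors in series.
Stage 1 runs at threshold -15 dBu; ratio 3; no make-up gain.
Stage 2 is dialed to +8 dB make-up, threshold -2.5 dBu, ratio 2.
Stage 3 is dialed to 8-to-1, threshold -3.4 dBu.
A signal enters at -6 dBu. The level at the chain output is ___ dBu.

Stage 1: -6 dBu is 9 dB over -15 dBu; at 3:1 that becomes 3 dB over, giving -12 dBu.
Stage 2: -12 dBu is at or below the -2.5 dBu threshold — no compression; make-up brings it to -4 dBu.
Stage 3: -4 dBu is at or below the -3.4 dBu threshold — no compression; output -4 dBu.

-4 dBu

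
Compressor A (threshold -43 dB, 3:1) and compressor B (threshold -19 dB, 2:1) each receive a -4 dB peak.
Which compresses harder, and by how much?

A: 39 dB over, compressed to 13 dB over, so 26 dB of GR.
B: 15 dB over, compressed to 7.5 dB over, so 7.5 dB of GR.
A reduces 18.5 dB more.

A, by 18.5 dB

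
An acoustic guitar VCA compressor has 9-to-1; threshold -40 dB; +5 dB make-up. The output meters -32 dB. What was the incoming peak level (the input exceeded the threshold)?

-13 dB

Remove make-up: -32 − 5 = -37 dB.
The compressed level sits -37 − (-40) = 3 dB over threshold.
Before 9:1 compression the overshoot was 3 × 9 = 27 dB, so input = -40 + 27 = -13 dB.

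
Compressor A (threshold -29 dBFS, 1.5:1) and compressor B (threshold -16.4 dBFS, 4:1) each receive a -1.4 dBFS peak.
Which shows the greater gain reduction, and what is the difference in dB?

B, by 2.05 dB

A: GR = 27.6 − 27.6/1.5 = 9.2 dB.
B: GR = 15 − 15/4 = 11.25 dB.
B applies 2.05 dB more gain reduction.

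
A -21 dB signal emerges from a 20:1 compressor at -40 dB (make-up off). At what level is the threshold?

-41 dB

Let T be the threshold. Output overshoot = (input overshoot)/R, so -40 − T = (-21 − T)/20.
20·(-40 − T) = -21 − T → 19·T = -800 − (-21) = -779.
T = -779/19 = -41 dB.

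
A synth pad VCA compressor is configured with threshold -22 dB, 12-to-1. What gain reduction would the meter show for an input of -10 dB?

11 dB

Overshoot = -10 − (-22) = 12 dB.
A 12:1 ratio leaves 1 dB of that excess.
Gain reduction = 12 − 1 = 11 dB.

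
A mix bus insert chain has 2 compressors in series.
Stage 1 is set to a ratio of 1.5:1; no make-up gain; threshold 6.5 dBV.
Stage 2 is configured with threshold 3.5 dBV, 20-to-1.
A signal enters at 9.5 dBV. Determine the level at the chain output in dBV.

Stage 1: 3 dB above 6.5 dBV, reduced 1.5:1 to 2 dB above → 8.5 dBV.
Stage 2: 5 dB above 3.5 dBV, reduced 20:1 to 0.25 dB above → 3.75 dBV.

3.75 dBV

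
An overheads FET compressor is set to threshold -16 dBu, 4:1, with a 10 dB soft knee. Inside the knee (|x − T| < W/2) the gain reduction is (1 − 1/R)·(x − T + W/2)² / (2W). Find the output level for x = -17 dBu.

x − T + W/2 = -17 − (-16) + 5 = 4.
GR = (1 − 1/4) × 4² / 20 = 0.75 × 16 / 20 = 0.6 dB.
Output = -17 − 0.6 = -17.6 dBu.

-17.6 dBu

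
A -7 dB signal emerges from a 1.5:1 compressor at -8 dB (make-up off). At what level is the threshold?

Let T be the threshold. Output overshoot = (input overshoot)/R, so -8 − T = (-7 − T)/1.5.
1.5·(-8 − T) = -7 − T → 0.5·T = -12 − (-7) = -5.
T = -5/0.5 = -10 dB.

-10 dB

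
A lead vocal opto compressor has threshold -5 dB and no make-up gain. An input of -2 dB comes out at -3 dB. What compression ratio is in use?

1.5:1

Input overshoot = -2 − (-5) = 3 dB; output overshoot = -3 − (-5) = 2 dB.
Ratio = 3 / 2 = 1.5.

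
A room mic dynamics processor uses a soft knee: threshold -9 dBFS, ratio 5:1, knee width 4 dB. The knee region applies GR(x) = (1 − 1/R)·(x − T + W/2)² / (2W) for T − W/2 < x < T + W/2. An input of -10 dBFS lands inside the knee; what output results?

-10.1 dBFS

x − T + W/2 = -10 − (-9) + 2 = 1.
GR = (1 − 1/5) × 1² / 8 = 0.8 × 1 / 8 = 0.1 dB.
Output = -10 − 0.1 = -10.1 dBFS.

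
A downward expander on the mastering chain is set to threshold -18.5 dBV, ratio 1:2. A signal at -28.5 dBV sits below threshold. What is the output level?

-38.5 dBV

The input is 10 dB below the -18.5 dBV threshold.
A 1:2 expander multiplies undershoot by 2: 10 × 2 = 20 dB below threshold.
Output = -18.5 − 20 = -38.5 dBV.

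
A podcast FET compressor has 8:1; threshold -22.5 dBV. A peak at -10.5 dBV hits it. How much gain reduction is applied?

-10.5 dBV exceeds the threshold by 12 dB.
A 8:1 ratio leaves 1.5 dB of that excess.
So the signal is attenuated by 12 − 1.5 = 10.5 dB.

10.5 dB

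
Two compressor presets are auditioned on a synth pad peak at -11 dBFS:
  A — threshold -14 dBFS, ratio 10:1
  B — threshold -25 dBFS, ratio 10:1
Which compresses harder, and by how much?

A: overshoot 3 dB → output overshoot 0.3 dB → GR 2.7 dB.
B: overshoot 14 dB → output overshoot 1.4 dB → GR 12.6 dB.
B applies 9.9 dB more gain reduction.

B, by 9.9 dB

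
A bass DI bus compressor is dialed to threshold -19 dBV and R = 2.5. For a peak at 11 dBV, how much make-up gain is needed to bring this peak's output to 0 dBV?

Overshoot 30 dB → 30/2.5 = 12 dB after compression, so the compressed level is -19 + 12 = -7 dBV.
Make-up = target − compressed = 0 − (-7) = 7 dB.

7 dB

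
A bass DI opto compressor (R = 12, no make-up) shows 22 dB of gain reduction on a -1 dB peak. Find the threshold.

Input is 24 dB above T (since output overshoot × R = input overshoot: (-23 − T)·12 = -1 − T gives T = -25 dB).
Check: -25 + (-1 − (-25))/12 = -25 + 2 = -23 dB. ✓

-25 dB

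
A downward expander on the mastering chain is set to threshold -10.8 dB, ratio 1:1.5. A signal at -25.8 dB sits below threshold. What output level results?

Below threshold, a 1:1.5 expander applies gain = (1.5−1)×(T − x) of attenuation.
(1.5−1) × 15 = 7.5 dB, so output = -25.8 − 7.5 = -33.3 dB.

-33.3 dB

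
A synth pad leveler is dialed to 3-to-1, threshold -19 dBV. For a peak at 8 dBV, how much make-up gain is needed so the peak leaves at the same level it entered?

The peak compresses to -19 + 27/3 = -10 dBV.
To reach 8 dBV requires 8 − (-10) = 18 dB of make-up.

18 dB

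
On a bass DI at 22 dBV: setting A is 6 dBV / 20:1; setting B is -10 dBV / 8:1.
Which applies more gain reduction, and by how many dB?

B, by 12.8 dB

A: overshoot 16 dB → output overshoot 0.8 dB → GR 15.2 dB.
B: overshoot 32 dB → output overshoot 4 dB → GR 28 dB.
Difference: 12.8 dB in favour of B.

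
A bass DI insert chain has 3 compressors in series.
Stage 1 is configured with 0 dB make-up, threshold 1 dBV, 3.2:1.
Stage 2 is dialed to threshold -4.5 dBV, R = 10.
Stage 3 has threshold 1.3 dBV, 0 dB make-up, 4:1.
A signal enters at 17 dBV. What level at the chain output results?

-3.45 dBV

Stage 1: 16 dB above 1 dBV, reduced 3.2:1 to 5 dB above → 6 dBV.
Stage 2: 6 dBV is 10.5 dB over -4.5 dBV; at 10:1 that becomes 1.05 dB over, giving -3.45 dBV.
Stage 3: -3.45 dBV ≤ 1.3 dBV, so stage 3 doesn't engage; output -3.45 dBV.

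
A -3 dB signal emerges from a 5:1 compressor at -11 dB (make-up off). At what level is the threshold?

Input is 10 dB above T (since output overshoot × R = input overshoot: (-11 − T)·5 = -3 − T gives T = -13 dB).
Check: -13 + (-3 − (-13))/5 = -13 + 2 = -11 dB. ✓

-13 dB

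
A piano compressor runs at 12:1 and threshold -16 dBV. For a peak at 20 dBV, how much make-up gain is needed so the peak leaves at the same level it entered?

Overshoot 36 dB → 36/12 = 3 dB after compression, so the compressed level is -16 + 3 = -13 dBV.
Make-up = target − compressed = 20 − (-13) = 33 dB.

33 dB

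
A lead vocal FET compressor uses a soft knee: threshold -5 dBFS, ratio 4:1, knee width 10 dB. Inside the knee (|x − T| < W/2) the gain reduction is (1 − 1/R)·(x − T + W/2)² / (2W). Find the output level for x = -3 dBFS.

x − T + W/2 = -3 − (-5) + 5 = 7.
GR = (1 − 1/4) × 7² / 20 = 0.75 × 49 / 20 = 1.8375 dB.
Output = -3 − 1.8375 = -4.8375 dBFS.

-4.8375 dBFS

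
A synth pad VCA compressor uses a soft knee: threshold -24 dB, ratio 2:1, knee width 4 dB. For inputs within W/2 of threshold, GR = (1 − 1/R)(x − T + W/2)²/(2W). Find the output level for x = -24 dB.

x − T + W/2 = -24 − (-24) + 2 = 2.
GR = (1 − 1/2) × 2² / 8 = 0.5 × 4 / 8 = 0.25 dB.
Output = -24 − 0.25 = -24.25 dB.

-24.25 dB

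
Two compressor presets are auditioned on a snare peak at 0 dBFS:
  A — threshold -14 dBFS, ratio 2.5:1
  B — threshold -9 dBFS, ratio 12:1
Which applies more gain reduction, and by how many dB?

A: overshoot 14 dB → output overshoot 5.6 dB → GR 8.4 dB.
B: overshoot 9 dB → output overshoot 0.75 dB → GR 8.25 dB.
A reduces 0.15 dB more.

A, by 0.15 dB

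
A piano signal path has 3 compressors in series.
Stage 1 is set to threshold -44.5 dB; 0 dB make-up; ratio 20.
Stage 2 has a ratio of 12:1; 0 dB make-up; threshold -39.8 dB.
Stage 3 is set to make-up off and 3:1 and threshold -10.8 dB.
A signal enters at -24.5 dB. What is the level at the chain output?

-43.5 dB

Stage 1: overshoot 20 dB → 20/20 = 1 dB → -43.5 dB.
Stage 2: -43.5 dB is at or below the -39.8 dB threshold — no compression; output -43.5 dB.
Stage 3: -43.5 dB ≤ -10.8 dB, so stage 3 doesn't engage; output -43.5 dB.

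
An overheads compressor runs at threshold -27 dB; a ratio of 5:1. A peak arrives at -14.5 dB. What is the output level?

-24.5 dB

Overshoot: -14.5 − (-27) = 12.5 dB.
5:1 compression reduces that to 12.5/5 = 2.5 dB over.
That puts the output at -24.5 dB.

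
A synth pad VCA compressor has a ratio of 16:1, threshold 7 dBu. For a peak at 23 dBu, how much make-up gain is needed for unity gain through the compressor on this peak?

The peak compresses to 7 + 16/16 = 8 dBu.
To reach 23 dBu requires 23 − 8 = 15 dB of make-up.

15 dB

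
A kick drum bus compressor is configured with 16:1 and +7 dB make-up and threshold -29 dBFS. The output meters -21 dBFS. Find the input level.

-13 dBFS

Before make-up, the level was -21 − 7 = -28 dBFS.
That's 1 dB above the -29 dBFS threshold.
Before 16:1 compression the overshoot was 1 × 16 = 16 dB, so input = -29 + 16 = -13 dBFS.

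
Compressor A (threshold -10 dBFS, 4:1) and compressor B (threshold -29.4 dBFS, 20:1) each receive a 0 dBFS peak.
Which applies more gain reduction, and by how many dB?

B, by 20.43 dB

A: GR = 10 − 10/4 = 7.5 dB.
B: GR = 29.4 − 29.4/20 = 27.93 dB.
B applies 20.43 dB more gain reduction.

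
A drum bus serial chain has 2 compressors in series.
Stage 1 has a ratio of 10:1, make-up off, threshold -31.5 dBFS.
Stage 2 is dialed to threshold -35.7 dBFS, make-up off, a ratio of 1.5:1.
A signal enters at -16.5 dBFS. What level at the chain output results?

-31.9 dBFS

Stage 1: -16.5 dBFS is 15 dB over -31.5 dBFS; at 10:1 that becomes 1.5 dB over, giving -30 dBFS.
Stage 2: overshoot 5.7 dB → 5.7/1.5 = 3.8 dB → -31.9 dBFS.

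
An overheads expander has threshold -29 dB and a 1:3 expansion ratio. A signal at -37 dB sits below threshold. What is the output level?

-53 dB

Undershoot = (-29) − (-37) = 8 dB.
At 1:3, that expands to 24 dB under threshold.
Output = -29 − 24 = -53 dB.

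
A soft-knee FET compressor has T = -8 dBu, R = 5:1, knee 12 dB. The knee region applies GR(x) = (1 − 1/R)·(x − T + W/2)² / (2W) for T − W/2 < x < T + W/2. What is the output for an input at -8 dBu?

x − T + W/2 = -8 − (-8) + 6 = 6.
GR = (1 − 1/5) × 6² / 24 = 0.8 × 36 / 24 = 1.2 dB.
Output = -8 − 1.2 = -9.2 dBu.

-9.2 dBu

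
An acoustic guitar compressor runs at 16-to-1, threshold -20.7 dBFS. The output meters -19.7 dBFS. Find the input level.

-4.7 dBFS

Post-compression overshoot = -19.7 − (-20.7) = 1 dB.
Before 16:1 compression the overshoot was 1 × 16 = 16 dB, so input = -20.7 + 16 = -4.7 dBFS.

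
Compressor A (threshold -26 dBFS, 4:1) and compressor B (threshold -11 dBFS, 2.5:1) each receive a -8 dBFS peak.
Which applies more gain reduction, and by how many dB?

A, by 11.7 dB

A: 18 dB over, compressed to 4.5 dB over, so 13.5 dB of GR.
B: 3 dB over, compressed to 1.2 dB over, so 1.8 dB of GR.
Difference: 11.7 dB in favour of A.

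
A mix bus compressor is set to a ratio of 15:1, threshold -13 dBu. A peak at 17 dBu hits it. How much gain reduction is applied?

28 dB

Overshoot = 17 − (-13) = 30 dB.
At 15:1, output sits 30/15 = 2 dB above threshold.
So the signal is attenuated by 30 − 2 = 28 dB.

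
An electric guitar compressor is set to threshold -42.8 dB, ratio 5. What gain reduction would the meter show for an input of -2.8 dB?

32 dB

Overshoot = -2.8 − (-42.8) = 40 dB.
A 5:1 ratio leaves 8 dB of that excess.
Gain reduction = 40 − 8 = 32 dB.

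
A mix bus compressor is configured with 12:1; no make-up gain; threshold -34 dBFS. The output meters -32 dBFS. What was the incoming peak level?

The compressed level sits -32 − (-34) = 2 dB over threshold.
Undo the ratio: input overshoot = 2 × 12 = 24 dB, giving input = -10 dBFS.

-10 dBFS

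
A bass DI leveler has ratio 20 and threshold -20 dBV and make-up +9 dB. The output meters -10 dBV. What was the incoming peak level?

0 dBV

Before make-up, the level was -10 − 9 = -19 dBV.
Post-compression overshoot = -19 − (-20) = 1 dB.
Undo the ratio: input overshoot = 1 × 20 = 20 dB, giving input = 0 dBV.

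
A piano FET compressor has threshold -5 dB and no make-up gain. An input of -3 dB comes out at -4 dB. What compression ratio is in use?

Input overshoot = -3 − (-5) = 2 dB; output overshoot = -4 − (-5) = 1 dB.
Ratio = 2 / 1 = 2.

2:1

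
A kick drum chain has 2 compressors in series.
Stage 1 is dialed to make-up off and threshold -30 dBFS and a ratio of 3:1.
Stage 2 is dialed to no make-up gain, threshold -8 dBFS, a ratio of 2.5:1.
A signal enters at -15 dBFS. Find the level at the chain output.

Stage 1: -15 dBFS is 15 dB over -30 dBFS; at 3:1 that becomes 5 dB over, giving -25 dBFS.
Stage 2: -25 dBFS is at or below the -8 dBFS threshold — no compression; output -25 dBFS.

-25 dBFS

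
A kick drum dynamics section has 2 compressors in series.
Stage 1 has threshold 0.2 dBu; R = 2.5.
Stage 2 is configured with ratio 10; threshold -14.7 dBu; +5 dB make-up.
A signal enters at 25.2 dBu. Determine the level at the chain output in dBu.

-7.21 dBu

Stage 1: 25.2 dBu is 25 dB over 0.2 dBu; at 2.5:1 that becomes 10 dB over, giving 10.2 dBu.
Stage 2: 10.2 dBu is 24.9 dB over -14.7 dBu; at 10:1 that becomes 2.49 dB over, giving -12.21 dBu; +5 dB make-up → -7.21 dBu.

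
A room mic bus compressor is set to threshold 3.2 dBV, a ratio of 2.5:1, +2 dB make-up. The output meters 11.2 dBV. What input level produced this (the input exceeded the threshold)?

18.2 dBV

Before make-up, the level was 11.2 − 2 = 9.2 dBV.
Post-compression overshoot = 9.2 − 3.2 = 6 dB.
Input overshoot = R × output overshoot = 15 dB → input = 3.2 + 15 = 18.2 dBV.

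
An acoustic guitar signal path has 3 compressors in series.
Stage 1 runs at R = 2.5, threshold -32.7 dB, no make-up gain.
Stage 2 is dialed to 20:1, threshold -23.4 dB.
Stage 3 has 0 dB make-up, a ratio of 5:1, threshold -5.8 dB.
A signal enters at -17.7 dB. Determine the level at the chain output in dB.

Stage 1: overshoot 15 dB → 15/2.5 = 6 dB → -26.7 dB.
Stage 2: -26.7 dB ≤ -23.4 dB, so stage 2 doesn't engage; output -26.7 dB.
Stage 3: -26.7 dB is at or below the -5.8 dB threshold — no compression; output -26.7 dB.

-26.7 dB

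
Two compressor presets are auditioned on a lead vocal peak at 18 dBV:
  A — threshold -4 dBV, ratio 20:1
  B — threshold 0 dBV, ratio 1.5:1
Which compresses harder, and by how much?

A: GR = 22 − 22/20 = 20.9 dB.
B: GR = 18 − 18/1.5 = 6 dB.
A applies 14.9 dB more gain reduction.

A, by 14.9 dB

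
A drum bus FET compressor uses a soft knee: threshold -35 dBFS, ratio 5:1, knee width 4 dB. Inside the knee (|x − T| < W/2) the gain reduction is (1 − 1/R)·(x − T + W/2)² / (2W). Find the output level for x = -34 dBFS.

x − T + W/2 = -34 − (-35) + 2 = 3.
GR = (1 − 1/5) × 3² / 8 = 0.8 × 9 / 8 = 0.9 dB.
Output = -34 − 0.9 = -34.9 dBFS.

-34.9 dBFS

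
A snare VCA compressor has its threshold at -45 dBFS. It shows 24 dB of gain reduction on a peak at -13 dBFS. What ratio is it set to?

Input overshoot = -13 − (-45) = 32 dB.
Output overshoot = 32 − 24 = 8 dB.
Ratio = input overshoot / output overshoot = 32 / 8 = 4.

4:1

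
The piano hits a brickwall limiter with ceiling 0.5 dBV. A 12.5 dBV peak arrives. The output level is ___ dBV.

0.5 dBV

A brickwall limiter is an ∞:1 compressor: any input above the ceiling is clamped to 0.5 dBV.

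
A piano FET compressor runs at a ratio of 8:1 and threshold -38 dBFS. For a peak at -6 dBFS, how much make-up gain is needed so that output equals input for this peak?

The peak compresses to -38 + 32/8 = -34 dBFS.
To reach -6 dBFS requires -6 − (-34) = 28 dB of make-up.

28 dB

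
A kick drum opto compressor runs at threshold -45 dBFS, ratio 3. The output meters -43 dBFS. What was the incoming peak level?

-39 dBFS

The compressed level sits -43 − (-45) = 2 dB over threshold.
Input overshoot = R × output overshoot = 6 dB → input = -45 + 6 = -39 dBFS.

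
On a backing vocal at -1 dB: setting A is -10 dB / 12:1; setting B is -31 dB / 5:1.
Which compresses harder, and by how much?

A: 9 dB over, compressed to 0.75 dB over, so 8.25 dB of GR.
B: 30 dB over, compressed to 6 dB over, so 24 dB of GR.
Difference: 15.75 dB in favour of B.

B, by 15.75 dB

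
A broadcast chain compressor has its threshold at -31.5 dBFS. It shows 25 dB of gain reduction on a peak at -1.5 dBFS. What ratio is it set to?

Input overshoot = -1.5 − (-31.5) = 30 dB.
Output overshoot = 30 − 25 = 5 dB.
Ratio = input overshoot / output overshoot = 30 / 5 = 6.

6:1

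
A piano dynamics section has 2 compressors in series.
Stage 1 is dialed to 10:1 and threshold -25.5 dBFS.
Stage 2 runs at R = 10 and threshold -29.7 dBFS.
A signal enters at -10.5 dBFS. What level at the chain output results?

-29.13 dBFS

Stage 1: overshoot 15 dB → 15/10 = 1.5 dB → -24 dBFS.
Stage 2: -24 dBFS is 5.7 dB over -29.7 dBFS; at 10:1 that becomes 0.57 dB over, giving -29.13 dBFS.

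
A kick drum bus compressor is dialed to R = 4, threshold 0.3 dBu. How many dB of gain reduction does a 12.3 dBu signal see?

9 dB

The signal is 12 dB above threshold.
After 4:1 compression the overshoot becomes 12/4 = 3 dB.
GR = overshoot in − overshoot out = 12 − 3 = 9 dB.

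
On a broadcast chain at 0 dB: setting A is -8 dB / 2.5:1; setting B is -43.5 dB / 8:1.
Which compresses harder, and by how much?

B, by 33.2625 dB

A: 8 dB over, compressed to 3.2 dB over, so 4.8 dB of GR.
B: 43.5 dB over, compressed to 5.4375 dB over, so 38.0625 dB of GR.
B applies 33.2625 dB more gain reduction.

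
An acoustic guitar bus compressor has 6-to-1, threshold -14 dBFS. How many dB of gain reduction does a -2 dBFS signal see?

10 dB

-2 dBFS exceeds the threshold by 12 dB.
After 6:1 compression the overshoot becomes 12/6 = 2 dB.
GR = overshoot in − overshoot out = 12 − 2 = 10 dB.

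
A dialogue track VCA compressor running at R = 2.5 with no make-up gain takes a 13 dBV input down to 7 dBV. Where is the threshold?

Gain reduction = 13 − 7 = 6 dB; output overshoot = GR / (R − 1) = 6 / 1.5 = 4 dB.
Threshold = output − output overshoot = 7 − 4 = 3 dBV.

3 dBV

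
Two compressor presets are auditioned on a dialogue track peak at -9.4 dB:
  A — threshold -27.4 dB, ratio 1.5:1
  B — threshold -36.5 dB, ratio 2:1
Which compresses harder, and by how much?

B, by 7.55 dB

A: overshoot 18 dB → output overshoot 12 dB → GR 6 dB.
B: overshoot 27.1 dB → output overshoot 13.55 dB → GR 13.55 dB.
Difference: 7.55 dB in favour of B.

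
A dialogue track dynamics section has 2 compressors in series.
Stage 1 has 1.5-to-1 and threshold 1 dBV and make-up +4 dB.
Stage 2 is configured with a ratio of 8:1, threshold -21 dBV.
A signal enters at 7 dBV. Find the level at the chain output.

-17.25 dBV

Stage 1: overshoot 6 dB → 6/1.5 = 4 dB → 5 dBV; +4 dB make-up → 9 dBV.
Stage 2: 9 dBV is 30 dB over -21 dBV; at 8:1 that becomes 3.75 dB over, giving -17.25 dBV.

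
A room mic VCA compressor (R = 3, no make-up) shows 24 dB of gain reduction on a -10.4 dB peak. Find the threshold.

-46.4 dB

Gain reduction = -10.4 − (-34.4) = 24 dB; output overshoot = GR / (R − 1) = 24 / 2 = 12 dB.
Threshold = output − output overshoot = -34.4 − 12 = -46.4 dB.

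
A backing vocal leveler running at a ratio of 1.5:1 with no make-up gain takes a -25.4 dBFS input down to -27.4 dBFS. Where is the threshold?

Let T be the threshold. Output overshoot = (input overshoot)/R, so -27.4 − T = (-25.4 − T)/1.5.
1.5·(-27.4 − T) = -25.4 − T → 0.5·T = -41.1 − (-25.4) = -15.7.
T = -15.7/0.5 = -31.4 dBFS.

-31.4 dBFS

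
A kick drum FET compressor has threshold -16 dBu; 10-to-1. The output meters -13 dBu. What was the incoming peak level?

Post-compression overshoot = -13 − (-16) = 3 dB.
Before 10:1 compression the overshoot was 3 × 10 = 30 dB, so input = -16 + 30 = 14 dBu.

14 dBu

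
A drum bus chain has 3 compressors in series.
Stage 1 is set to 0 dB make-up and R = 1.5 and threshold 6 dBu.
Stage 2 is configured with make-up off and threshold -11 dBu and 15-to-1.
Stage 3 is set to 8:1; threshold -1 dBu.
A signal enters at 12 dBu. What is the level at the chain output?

Stage 1: 12 dBu is 6 dB over 6 dBu; at 1.5:1 that becomes 4 dB over, giving 10 dBu.
Stage 2: overshoot 21 dB → 21/15 = 1.4 dB → -9.6 dBu.
Stage 3: -9.6 dBu ≤ -1 dBu, so stage 3 doesn't engage; output -9.6 dBu.

-9.6 dBu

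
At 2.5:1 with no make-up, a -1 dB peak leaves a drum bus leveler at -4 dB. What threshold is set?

-6 dB

Input is 5 dB above T (since output overshoot × R = input overshoot: (-4 − T)·2.5 = -1 − T gives T = -6 dB).
Check: -6 + (-1 − (-6))/2.5 = -6 + 2 = -4 dB. ✓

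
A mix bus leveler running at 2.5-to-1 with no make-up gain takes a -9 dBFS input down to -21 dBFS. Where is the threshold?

Gain reduction = -9 − (-21) = 12 dB; output overshoot = GR / (R − 1) = 12 / 1.5 = 8 dB.
Threshold = output − output overshoot = -21 − 8 = -29 dBFS.

-29 dBFS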